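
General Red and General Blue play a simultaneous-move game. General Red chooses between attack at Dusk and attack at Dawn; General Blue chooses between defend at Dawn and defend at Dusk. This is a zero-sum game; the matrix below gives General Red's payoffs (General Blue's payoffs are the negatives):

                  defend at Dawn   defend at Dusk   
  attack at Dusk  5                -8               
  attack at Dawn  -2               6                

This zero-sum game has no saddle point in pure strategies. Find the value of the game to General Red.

v = 2/3

General Blue's mix must leave General Red indifferent between attack at Dusk and attack at Dawn.
  General Red's payoff to attack at Dusk: q·5 + (1−q)·(-8) = 13q - 8
  General Red's payoff to attack at Dawn: q·(-2) + (1−q)·6 = -8q + 6
  13q - 8 = -8q + 6  ⇒  21q = 14  ⇒  q = 2/3.
The value is General Red's expected payoff against this mix (using attack at Dusk): (2/3)·5 + (1/3)·(-8) = 2/3.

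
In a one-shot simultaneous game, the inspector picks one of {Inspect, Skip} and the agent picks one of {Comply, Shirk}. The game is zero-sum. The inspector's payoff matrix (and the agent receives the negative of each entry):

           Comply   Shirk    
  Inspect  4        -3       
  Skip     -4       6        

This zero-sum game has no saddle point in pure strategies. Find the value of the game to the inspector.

The inspector's indifference between Inspect and Skip determines the agent's mixing probability q:
  the inspector's expected payoff from Inspect: q·4 + (1−q)·(-3) = 7q - 3
  the inspector's expected payoff from Skip: q·(-4) + (1−q)·6 = -10q + 6
  7q - 3 = -10q + 6  ⇒  17q = 9  ⇒  q = 9/17.
The value is the inspector's expected payoff against this mix (using Inspect): (9/17)·4 + (8/17)·(-3) = 12/17.

v = 12/17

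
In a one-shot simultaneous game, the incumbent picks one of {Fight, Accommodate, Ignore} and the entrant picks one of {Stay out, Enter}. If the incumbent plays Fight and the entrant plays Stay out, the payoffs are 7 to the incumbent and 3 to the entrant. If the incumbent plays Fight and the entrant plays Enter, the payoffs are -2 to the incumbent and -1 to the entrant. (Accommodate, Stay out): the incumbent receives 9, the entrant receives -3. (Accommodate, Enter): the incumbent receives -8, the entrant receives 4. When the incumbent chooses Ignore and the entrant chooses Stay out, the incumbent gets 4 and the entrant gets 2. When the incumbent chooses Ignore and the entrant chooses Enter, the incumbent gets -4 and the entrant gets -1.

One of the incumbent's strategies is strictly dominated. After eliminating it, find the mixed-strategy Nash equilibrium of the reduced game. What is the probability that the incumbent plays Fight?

p = 7/11

The incumbent's strategy Ignore is strictly dominated by Fight: 7 > 4 and -2 > -4. Eliminate Ignore.
The incumbent's mix must leave the entrant indifferent between Stay out and Enter.
  the entrant's expected payoff from Stay out: p·3 + (1−p)·(-3) = 6p - 3
  the entrant's expected payoff from Enter: p·(-1) + (1−p)·4 = -5p + 4
  6p - 3 = -5p + 4  ⇒  11p = 7  ⇒  p = 7/11.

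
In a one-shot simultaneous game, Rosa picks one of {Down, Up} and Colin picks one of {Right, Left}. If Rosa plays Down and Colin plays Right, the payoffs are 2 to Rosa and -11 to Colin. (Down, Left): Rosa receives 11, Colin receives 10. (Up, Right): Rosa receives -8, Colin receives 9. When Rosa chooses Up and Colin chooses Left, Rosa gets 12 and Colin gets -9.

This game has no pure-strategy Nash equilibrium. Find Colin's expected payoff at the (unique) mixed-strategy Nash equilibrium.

Set Colin's expected payoff from Right equal to that from Left:
  Colin's payoff to Right: p·(-11) + (1−p)·9 = -20p + 9
  Colin's payoff to Left: p·10 + (1−p)·(-9) = 19p - 9
  -20p + 9 = 19p - 9  ⇒  -39p = -18  ⇒  p = 6/13.
At equilibrium Colin is indifferent across columns, so Colin's payoff equals the payoff from Right: (6/13)·(-11) + (7/13)·9 = -3/13.

-3/13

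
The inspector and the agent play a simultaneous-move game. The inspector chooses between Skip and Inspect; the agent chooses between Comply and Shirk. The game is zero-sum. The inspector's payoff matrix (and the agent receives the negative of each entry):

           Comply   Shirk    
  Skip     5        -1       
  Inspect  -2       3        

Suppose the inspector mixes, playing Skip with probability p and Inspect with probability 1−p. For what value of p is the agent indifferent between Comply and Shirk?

For the agent to be willing to mix, the agent must be indifferent between Comply and Shirk, which pins down the inspector's mix.
  the agent's expected payoff from Comply: p·(-5) + (1−p)·2 = -7p + 2
  the agent's expected payoff from Shirk: p·1 + (1−p)·(-3) = 4p - 3
  -7p + 2 = 4p - 3  ⇒  -11p = -5  ⇒  p = 5/11.

p = 5/11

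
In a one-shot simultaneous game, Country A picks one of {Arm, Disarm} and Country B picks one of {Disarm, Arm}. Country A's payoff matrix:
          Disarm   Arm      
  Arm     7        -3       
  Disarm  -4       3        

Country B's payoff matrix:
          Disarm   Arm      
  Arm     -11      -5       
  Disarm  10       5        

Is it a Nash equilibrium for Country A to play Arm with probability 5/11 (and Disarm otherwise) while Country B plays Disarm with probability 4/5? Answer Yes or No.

Given Country B's mix q = 4/5, Country A's payoff from Arm is 5 but from Disarm is -13/5. Country A strictly prefers Arm, so Country A would not mix.
So the proposed profile is not a Nash equilibrium.

No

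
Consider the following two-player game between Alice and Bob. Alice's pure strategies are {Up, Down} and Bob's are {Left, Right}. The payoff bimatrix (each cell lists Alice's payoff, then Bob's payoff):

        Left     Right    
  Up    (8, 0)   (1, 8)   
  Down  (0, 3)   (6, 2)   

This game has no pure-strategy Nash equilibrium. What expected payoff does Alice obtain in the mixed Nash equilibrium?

Set Alice's expected payoff from Up equal to that from Down:
  Alice's payoff from Up: q·8 + (1−q)·1 = 7q + 1
  Alice's payoff from Down: q·0 + (1−q)·6 = -6q + 6
  7q + 1 = -6q + 6  ⇒  13q = 5  ⇒  q = 5/13.
At equilibrium Alice is indifferent across rows, so Alice's payoff equals the payoff from Up: (5/13)·8 + (8/13)·1 = 48/13.

48/13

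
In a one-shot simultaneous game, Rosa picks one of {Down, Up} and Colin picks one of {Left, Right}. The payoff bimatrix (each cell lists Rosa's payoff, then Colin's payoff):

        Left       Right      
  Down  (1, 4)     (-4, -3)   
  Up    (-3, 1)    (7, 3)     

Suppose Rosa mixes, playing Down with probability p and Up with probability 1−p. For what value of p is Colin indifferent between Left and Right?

Colin's indifference between Left and Right determines Rosa's mixing probability p:
  Colin's payoff from Left: p·4 + (1−p)·1 = 3p + 1
  Colin's payoff from Right: p·(-3) + (1−p)·3 = -6p + 3
  3p + 1 = -6p + 3  ⇒  9p = 2  ⇒  p = 2/9.

p = 2/9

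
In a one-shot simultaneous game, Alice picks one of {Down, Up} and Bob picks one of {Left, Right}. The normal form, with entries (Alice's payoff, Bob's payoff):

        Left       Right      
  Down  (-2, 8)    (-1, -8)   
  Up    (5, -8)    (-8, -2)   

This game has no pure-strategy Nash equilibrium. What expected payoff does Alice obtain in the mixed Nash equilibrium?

-3/2

For Alice to be willing to mix, Alice must be indifferent between Down and Up, which pins down Bob's mix.
  Alice's payoff to Down: q·(-2) + (1−q)·(-1) = -q - 1
  Alice's payoff to Up: q·5 + (1−q)·(-8) = 13q - 8
  -q - 1 = 13q - 8  ⇒  -14q = -7  ⇒  q = 1/2.
At equilibrium Alice is indifferent across rows, so Alice's payoff equals the payoff from Down: (1/2)·(-2) + (1/2)·(-1) = -3/2.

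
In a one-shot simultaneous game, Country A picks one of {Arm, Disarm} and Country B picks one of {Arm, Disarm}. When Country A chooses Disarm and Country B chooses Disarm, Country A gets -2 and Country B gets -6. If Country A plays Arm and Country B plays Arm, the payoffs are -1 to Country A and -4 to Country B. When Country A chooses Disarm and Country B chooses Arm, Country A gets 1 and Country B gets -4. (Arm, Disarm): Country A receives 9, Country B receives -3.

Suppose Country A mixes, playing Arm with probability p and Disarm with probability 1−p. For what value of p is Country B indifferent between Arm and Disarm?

For Country B to be willing to mix, Country B must be indifferent between Arm and Disarm, which pins down Country A's mix.
  Country B's payoff from Arm: p·(-4) + (1−p)·(-4) = -4
  Country B's payoff from Disarm: p·(-3) + (1−p)·(-6) = 3p - 6
  -4 = 3p - 6  ⇒  -3p = -2  ⇒  p = 2/3.

p = 2/3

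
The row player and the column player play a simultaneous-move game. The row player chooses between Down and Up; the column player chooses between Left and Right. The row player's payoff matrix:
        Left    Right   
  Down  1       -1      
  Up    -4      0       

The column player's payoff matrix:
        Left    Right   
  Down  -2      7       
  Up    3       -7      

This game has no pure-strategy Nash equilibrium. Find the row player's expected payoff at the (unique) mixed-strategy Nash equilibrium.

For the row player to be willing to mix, the row player must be indifferent between Down and Up, which pins down the column player's mix.
  the row player's payoff from Down: q·1 + (1−q)·(-1) = 2q - 1
  the row player's payoff from Up: q·(-4) + (1−q)·0 = -4q
  2q - 1 = -4q  ⇒  6q = 1  ⇒  q = 1/6.
At equilibrium the row player is indifferent across rows, so the row player's payoff equals the payoff from Down: (1/6)·1 + (5/6)·(-1) = -2/3.

-2/3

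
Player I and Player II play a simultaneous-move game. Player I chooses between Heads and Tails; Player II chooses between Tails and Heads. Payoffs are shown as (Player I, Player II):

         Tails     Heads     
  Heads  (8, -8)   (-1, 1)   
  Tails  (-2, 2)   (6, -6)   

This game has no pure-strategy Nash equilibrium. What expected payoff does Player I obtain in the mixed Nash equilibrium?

Player II's mix must leave Player I indifferent between Heads and Tails.
  Player I's expected payoff from Heads: q·8 + (1−q)·(-1) = 9q - 1
  Player I's expected payoff from Tails: q·(-2) + (1−q)·6 = -8q + 6
  9q - 1 = -8q + 6  ⇒  17q = 7  ⇒  q = 7/17.
At equilibrium Player I is indifferent across rows, so Player I's payoff equals the payoff from Heads: (7/17)·8 + (10/17)·(-1) = 46/17.

46/17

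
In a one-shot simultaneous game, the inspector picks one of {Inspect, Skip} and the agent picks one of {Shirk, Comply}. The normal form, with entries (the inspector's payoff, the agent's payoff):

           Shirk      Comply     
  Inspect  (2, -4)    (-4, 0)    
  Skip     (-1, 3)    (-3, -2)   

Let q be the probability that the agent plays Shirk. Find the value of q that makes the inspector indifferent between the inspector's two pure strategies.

q = 1/4

The inspector's indifference between Inspect and Skip determines the agent's mixing probability q:
  the inspector's payoff to Inspect: q·2 + (1−q)·(-4) = 6q - 4
  the inspector's payoff to Skip: q·(-1) + (1−q)·(-3) = 2q - 3
  6q - 4 = 2q - 3  ⇒  4q = 1  ⇒  q = 1/4.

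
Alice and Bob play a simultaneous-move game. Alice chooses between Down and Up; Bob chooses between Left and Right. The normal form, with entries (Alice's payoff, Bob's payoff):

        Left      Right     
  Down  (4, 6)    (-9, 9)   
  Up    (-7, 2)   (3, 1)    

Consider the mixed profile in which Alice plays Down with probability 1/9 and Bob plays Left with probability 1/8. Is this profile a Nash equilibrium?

No

Given Alice's mix p = 1/9, Bob's payoff from Left is 22/9 but from Right is 17/9. Bob strictly prefers Left, so Bob would not mix.
So the proposed profile is not a Nash equilibrium.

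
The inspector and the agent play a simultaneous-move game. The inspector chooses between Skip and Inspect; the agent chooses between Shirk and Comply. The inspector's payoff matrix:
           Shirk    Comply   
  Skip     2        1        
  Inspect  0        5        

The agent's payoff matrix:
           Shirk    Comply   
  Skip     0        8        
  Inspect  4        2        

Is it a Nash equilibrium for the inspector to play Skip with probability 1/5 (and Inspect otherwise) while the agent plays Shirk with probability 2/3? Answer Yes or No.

Yes

Check the agent's indifference given the inspector's mix p = 1/5:
  payoff from Shirk = 16/5; payoff from Comply = 16/5 — equal.
Check the inspector's indifference given the agent's mix q = 2/3:
  payoff from Skip = 5/3; payoff from Inspect = 5/3 — equal.
Both players are indifferent, so neither can profitably deviate.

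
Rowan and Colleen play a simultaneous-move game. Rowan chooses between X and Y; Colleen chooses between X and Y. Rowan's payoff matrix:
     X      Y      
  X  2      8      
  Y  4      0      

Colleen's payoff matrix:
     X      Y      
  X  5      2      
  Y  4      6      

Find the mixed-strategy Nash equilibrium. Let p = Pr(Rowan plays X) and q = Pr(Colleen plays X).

In a mixed equilibrium Colleen is indifferent between X and Y; this condition fixes p.
  Colleen's expected payoff from X: p·5 + (1−p)·4 = p + 4
  Colleen's expected payoff from Y: p·2 + (1−p)·6 = -4p + 6
  p + 4 = -4p + 6  ⇒  5p = 2  ⇒  p = 2/5.
Rowan's indifference between X and Y determines Colleen's mixing probability q:
  Rowan's expected payoff from X: q·2 + (1−q)·8 = -6q + 8
  Rowan's expected payoff from Y: q·4 + (1−q)·0 = 4q
  -6q + 8 = 4q  ⇒  -10q = -8  ⇒  q = 4/5.

p = 2/5, q = 4/5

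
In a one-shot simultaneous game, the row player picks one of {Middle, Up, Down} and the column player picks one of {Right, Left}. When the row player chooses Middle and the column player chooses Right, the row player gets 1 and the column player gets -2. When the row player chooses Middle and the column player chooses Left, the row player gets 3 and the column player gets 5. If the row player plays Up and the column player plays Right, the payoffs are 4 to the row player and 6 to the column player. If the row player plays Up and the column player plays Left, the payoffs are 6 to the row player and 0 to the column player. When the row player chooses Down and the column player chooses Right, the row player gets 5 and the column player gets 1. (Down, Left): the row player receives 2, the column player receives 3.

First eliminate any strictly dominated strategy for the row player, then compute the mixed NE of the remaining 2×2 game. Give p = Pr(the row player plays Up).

The row player's strategy Middle is strictly dominated by Up: 4 > 1 and 6 > 3. Eliminate Middle.
The column player's indifference between Right and Left determines the row player's mixing probability p:
  the column player's expected payoff from Right: p·6 + (1−p)·1 = 5p + 1
  the column player's expected payoff from Left: p·0 + (1−p)·3 = -3p + 3
  5p + 1 = -3p + 3  ⇒  8p = 2  ⇒  p = 1/4.

p = 1/4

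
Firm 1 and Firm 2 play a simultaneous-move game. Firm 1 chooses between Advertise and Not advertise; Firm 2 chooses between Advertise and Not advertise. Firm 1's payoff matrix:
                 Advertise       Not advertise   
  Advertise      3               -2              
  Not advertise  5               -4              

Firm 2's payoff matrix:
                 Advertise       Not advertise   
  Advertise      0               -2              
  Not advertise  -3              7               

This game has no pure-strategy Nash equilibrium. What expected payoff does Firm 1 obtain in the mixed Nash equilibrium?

1/2

For Firm 1 to be willing to mix, Firm 1 must be indifferent between Advertise and Not advertise, which pins down Firm 2's mix.
  Firm 1's payoff from Advertise: q·3 + (1−q)·(-2) = 5q - 2
  Firm 1's payoff from Not advertise: q·5 + (1−q)·(-4) = 9q - 4
  5q - 2 = 9q - 4  ⇒  -4q = -2  ⇒  q = 1/2.
At equilibrium Firm 1 is indifferent across rows, so Firm 1's payoff equals the payoff from Advertise: (1/2)·3 + (1/2)·(-2) = 1/2.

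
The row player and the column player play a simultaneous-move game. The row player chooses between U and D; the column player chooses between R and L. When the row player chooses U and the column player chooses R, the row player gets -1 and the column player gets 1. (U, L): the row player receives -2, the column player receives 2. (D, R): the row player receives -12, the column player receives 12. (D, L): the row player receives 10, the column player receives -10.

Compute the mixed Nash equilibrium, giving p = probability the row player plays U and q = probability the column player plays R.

The column player's indifference between R and L determines the row player's mixing probability p:
  the column player's expected payoff from R: p·1 + (1−p)·12 = -11p + 12
  the column player's expected payoff from L: p·2 + (1−p)·(-10) = 12p - 10
  -11p + 12 = 12p - 10  ⇒  -23p = -22  ⇒  p = 22/23.
The row player's indifference between U and D determines the column player's mixing probability q:
  the row player's payoff to U: q·(-1) + (1−q)·(-2) = q - 2
  the row player's payoff to D: q·(-12) + (1−q)·10 = -22q + 10
  q - 2 = -22q + 10  ⇒  23q = 12  ⇒  q = 12/23.

p = 22/23, q = 12/23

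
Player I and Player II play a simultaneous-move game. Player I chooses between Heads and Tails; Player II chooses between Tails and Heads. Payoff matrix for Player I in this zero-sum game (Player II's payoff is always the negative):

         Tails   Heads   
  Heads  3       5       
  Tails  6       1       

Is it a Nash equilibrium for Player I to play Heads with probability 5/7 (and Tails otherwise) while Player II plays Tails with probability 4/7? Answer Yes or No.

Check Player II's indifference given Player I's mix p = 5/7:
  payoff from Tails = -27/7; payoff from Heads = -27/7 — equal.
Check Player I's indifference given Player II's mix q = 4/7:
  payoff from Heads = 27/7; payoff from Tails = 27/7 — equal.
Both players are indifferent, so neither can profitably deviate.

Yes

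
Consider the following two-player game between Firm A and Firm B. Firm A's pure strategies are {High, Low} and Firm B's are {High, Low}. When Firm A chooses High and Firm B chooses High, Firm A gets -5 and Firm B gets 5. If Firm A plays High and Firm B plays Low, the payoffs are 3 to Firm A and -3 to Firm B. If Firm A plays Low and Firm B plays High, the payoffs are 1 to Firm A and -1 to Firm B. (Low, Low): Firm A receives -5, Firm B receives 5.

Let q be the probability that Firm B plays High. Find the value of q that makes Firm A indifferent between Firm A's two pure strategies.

q = 4/7

In a mixed equilibrium Firm A is indifferent between High and Low; this condition fixes q.
  Firm A's payoff from High: q·(-5) + (1−q)·3 = -8q + 3
  Firm A's payoff from Low: q·1 + (1−q)·(-5) = 6q - 5
  -8q + 3 = 6q - 5  ⇒  -14q = -8  ⇒  q = 4/7.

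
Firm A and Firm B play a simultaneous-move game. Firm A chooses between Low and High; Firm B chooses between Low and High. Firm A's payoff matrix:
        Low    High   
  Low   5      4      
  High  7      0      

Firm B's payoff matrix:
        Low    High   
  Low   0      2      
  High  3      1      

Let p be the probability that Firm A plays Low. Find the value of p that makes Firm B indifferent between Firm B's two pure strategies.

Set Firm B's expected payoff from Low equal to that from High:
  Firm B's payoff from Low: p·0 + (1−p)·3 = -3p + 3
  Firm B's payoff from High: p·2 + (1−p)·1 = p + 1
  -3p + 3 = p + 1  ⇒  -4p = -2  ⇒  p = 1/2.

p = 1/2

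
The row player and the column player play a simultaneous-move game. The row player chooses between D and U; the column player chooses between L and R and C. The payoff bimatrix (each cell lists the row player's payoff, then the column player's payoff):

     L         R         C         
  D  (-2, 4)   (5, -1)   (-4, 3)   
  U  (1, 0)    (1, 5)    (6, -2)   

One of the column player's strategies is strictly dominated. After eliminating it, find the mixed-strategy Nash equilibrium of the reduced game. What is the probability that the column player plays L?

q = 4/7

The column player's strategy C is strictly dominated by L: 4 > 3 and 0 > -2. Eliminate C.
The column player's mix must leave the row player indifferent between D and U.
  the row player's payoff from D: q·(-2) + (1−q)·5 = -7q + 5
  the row player's payoff from U: q·1 + (1−q)·1 = 1
  -7q + 5 = 1  ⇒  -7q = -4  ⇒  q = 4/7.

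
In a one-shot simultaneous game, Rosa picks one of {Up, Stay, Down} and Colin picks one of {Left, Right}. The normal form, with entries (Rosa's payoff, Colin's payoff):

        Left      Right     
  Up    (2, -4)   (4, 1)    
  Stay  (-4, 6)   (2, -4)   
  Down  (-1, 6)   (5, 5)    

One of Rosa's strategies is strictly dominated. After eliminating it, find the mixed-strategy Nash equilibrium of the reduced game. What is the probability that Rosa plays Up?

p = 1/6

Rosa's strategy Stay is strictly dominated by Down: -1 > -4 and 5 > 2. Eliminate Stay.
For Colin to be willing to mix, Colin must be indifferent between Left and Right, which pins down Rosa's mix.
  Colin's payoff to Left: p·(-4) + (1−p)·6 = -10p + 6
  Colin's payoff to Right: p·1 + (1−p)·5 = -4p + 5
  -10p + 6 = -4p + 5  ⇒  -6p = -1  ⇒  p = 1/6.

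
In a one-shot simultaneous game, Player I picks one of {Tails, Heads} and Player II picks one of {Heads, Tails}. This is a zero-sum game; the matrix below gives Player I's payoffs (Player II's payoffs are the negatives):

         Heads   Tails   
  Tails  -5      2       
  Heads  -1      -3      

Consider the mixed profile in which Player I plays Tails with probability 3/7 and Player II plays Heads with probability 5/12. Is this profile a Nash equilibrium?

Given Player I's mix p = 3/7, Player II's payoff from Heads is 19/7 but from Tails is 6/7. Player II strictly prefers Heads, so Player II would not mix.
So the proposed profile is not a Nash equilibrium.

No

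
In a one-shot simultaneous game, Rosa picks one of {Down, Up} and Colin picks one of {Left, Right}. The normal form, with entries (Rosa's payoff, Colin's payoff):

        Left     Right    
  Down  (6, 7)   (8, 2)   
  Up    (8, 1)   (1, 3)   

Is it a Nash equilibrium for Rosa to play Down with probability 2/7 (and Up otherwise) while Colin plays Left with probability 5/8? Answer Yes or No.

No

Given Colin's mix q = 5/8, Rosa's payoff from Down is 27/4 but from Up is 43/8. Rosa strictly prefers Down, so Rosa would not mix.
So the proposed profile is not a Nash equilibrium.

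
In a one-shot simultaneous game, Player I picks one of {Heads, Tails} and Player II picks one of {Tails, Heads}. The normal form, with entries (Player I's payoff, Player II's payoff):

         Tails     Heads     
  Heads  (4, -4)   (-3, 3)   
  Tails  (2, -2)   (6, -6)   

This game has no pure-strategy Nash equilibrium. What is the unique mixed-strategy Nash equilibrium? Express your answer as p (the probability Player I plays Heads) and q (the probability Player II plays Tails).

For Player II to be willing to mix, Player II must be indifferent between Tails and Heads, which pins down Player I's mix.
  Player II's payoff from Tails: p·(-4) + (1−p)·(-2) = -2p - 2
  Player II's payoff from Heads: p·3 + (1−p)·(-6) = 9p - 6
  -2p - 2 = 9p - 6  ⇒  -11p = -4  ⇒  p = 4/11.
Player II's mix must leave Player I indifferent between Heads and Tails.
  Player I's payoff to Heads: q·4 + (1−q)·(-3) = 7q - 3
  Player I's payoff to Tails: q·2 + (1−q)·6 = -4q + 6
  7q - 3 = -4q + 6  ⇒  11q = 9  ⇒  q = 9/11.

p = 4/11, q = 9/11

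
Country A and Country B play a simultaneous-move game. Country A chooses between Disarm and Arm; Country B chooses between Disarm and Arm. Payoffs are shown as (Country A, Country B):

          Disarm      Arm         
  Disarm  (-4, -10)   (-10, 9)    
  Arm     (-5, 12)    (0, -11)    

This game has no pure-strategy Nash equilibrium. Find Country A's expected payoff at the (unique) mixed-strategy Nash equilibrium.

Country A's indifference between Disarm and Arm determines Country B's mixing probability q:
  Country A's expected payoff from Disarm: q·(-4) + (1−q)·(-10) = 6q - 10
  Country A's expected payoff from Arm: q·(-5) + (1−q)·0 = -5q
  6q - 10 = -5q  ⇒  11q = 10  ⇒  q = 10/11.
At equilibrium Country A is indifferent across rows, so Country A's payoff equals the payoff from Disarm: (10/11)·(-4) + (1/11)·(-10) = -50/11.

-50/11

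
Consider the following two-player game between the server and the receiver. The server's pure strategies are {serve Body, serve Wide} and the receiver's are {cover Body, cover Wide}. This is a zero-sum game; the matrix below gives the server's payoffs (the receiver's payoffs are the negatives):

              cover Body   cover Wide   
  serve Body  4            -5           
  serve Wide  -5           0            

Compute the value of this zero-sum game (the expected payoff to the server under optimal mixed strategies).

In a mixed equilibrium the server is indifferent between serve Body and serve Wide; this condition fixes q.
  the server's payoff to serve Body: q·4 + (1−q)·(-5) = 9q - 5
  the server's payoff to serve Wide: q·(-5) + (1−q)·0 = -5q
  9q - 5 = -5q  ⇒  14q = 5  ⇒  q = 5/14.
The value is the server's expected payoff against this mix (using serve Body): (5/14)·4 + (9/14)·(-5) = -25/14.

v = -25/14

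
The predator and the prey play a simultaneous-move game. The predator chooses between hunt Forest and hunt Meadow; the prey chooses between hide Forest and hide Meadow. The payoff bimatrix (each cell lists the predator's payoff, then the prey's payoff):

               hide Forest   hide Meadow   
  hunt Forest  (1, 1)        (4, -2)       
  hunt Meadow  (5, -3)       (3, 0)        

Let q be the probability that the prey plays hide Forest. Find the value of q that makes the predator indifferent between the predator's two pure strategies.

Set the predator's expected payoff from hunt Forest equal to that from hunt Meadow:
  the predator's payoff to hunt Forest: q·1 + (1−q)·4 = -3q + 4
  the predator's payoff to hunt Meadow: q·5 + (1−q)·3 = 2q + 3
  -3q + 4 = 2q + 3  ⇒  -5q = -1  ⇒  q = 1/5.

q = 1/5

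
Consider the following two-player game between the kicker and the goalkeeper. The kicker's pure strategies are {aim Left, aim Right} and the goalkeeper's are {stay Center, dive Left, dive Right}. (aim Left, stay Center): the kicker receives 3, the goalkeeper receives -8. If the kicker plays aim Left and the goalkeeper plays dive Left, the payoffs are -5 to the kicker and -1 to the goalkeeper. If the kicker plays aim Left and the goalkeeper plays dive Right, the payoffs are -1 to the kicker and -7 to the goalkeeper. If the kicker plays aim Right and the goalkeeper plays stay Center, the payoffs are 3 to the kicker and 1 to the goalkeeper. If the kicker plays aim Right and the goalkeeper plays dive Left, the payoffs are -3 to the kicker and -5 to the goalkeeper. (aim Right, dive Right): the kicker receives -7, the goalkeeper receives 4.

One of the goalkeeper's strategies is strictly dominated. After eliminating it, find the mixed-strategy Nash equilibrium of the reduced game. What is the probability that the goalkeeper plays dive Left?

q = 3/4

The goalkeeper's strategy stay Center is strictly dominated by dive Right: -7 > -8 and 4 > 1. Eliminate stay Center.
The kicker's indifference between aim Left and aim Right determines the goalkeeper's mixing probability q:
  the kicker's expected payoff from aim Left: q·(-5) + (1−q)·(-1) = -4q - 1
  the kicker's expected payoff from aim Right: q·(-3) + (1−q)·(-7) = 4q - 7
  -4q - 1 = 4q - 7  ⇒  -8q = -6  ⇒  q = 3/4.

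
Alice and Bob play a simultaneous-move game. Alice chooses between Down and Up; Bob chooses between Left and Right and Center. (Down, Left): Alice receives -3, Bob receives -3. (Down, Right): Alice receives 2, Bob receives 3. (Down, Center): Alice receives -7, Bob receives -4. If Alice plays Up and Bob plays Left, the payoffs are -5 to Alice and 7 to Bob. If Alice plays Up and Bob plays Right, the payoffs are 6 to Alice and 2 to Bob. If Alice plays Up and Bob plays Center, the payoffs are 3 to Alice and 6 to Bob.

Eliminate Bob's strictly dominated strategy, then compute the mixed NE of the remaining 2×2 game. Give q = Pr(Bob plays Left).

q = 2/3

Bob's strategy Center is strictly dominated by Left: -3 > -4 and 7 > 6. Eliminate Center.
Set Alice's expected payoff from Down equal to that from Up:
  Alice's expected payoff from Down: q·(-3) + (1−q)·2 = -5q + 2
  Alice's expected payoff from Up: q·(-5) + (1−q)·6 = -11q + 6
  -5q + 2 = -11q + 6  ⇒  6q = 4  ⇒  q = 2/3.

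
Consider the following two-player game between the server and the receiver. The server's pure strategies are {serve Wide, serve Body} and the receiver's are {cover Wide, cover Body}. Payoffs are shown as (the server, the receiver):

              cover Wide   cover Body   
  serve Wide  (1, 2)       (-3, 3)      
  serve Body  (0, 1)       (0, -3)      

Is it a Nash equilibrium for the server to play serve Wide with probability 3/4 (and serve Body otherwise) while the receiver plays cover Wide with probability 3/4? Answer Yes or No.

Given the server's mix p = 3/4, the receiver's payoff from cover Wide is 7/4 but from cover Body is 3/2. The receiver strictly prefers cover Wide, so the receiver would not mix.
So the proposed profile is not a Nash equilibrium.

No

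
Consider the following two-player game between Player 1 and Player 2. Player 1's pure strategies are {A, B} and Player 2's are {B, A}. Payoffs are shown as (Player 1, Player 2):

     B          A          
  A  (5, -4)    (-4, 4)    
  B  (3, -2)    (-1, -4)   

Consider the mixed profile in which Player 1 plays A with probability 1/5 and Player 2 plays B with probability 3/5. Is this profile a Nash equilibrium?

Check Player 2's indifference given Player 1's mix p = 1/5:
  payoff from B = -12/5; payoff from A = -12/5 — equal.
Check Player 1's indifference given Player 2's mix q = 3/5:
  payoff from A = 7/5; payoff from B = 7/5 — equal.
Both players are indifferent, so neither can profitably deviate.

Yes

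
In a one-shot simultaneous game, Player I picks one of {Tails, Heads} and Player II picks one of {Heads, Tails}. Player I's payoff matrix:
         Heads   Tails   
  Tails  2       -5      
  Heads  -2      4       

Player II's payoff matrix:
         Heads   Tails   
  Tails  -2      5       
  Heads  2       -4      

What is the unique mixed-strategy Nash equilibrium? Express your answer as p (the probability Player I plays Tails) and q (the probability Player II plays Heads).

Player II's indifference between Heads and Tails determines Player I's mixing probability p:
  Player II's payoff to Heads: p·(-2) + (1−p)·2 = -4p + 2
  Player II's payoff to Tails: p·5 + (1−p)·(-4) = 9p - 4
  -4p + 2 = 9p - 4  ⇒  -13p = -6  ⇒  p = 6/13.
In a mixed equilibrium Player I is indifferent between Tails and Heads; this condition fixes q.
  Player I's payoff to Tails: q·2 + (1−q)·(-5) = 7q - 5
  Player I's payoff to Heads: q·(-2) + (1−q)·4 = -6q + 4
  7q - 5 = -6q + 4  ⇒  13q = 9  ⇒  q = 9/13.

p = 6/13, q = 9/13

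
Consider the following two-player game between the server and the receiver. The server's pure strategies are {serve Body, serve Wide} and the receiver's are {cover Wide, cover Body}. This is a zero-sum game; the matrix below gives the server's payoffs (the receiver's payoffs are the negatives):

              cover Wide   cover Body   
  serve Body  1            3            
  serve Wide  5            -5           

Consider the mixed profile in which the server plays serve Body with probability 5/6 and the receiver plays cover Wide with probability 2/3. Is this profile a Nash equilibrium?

Yes

Check the receiver's indifference given the server's mix p = 5/6:
  payoff from cover Wide = -5/3; payoff from cover Body = -5/3 — equal.
Check the server's indifference given the receiver's mix q = 2/3:
  payoff from serve Body = 5/3; payoff from serve Wide = 5/3 — equal.
Both players are indifferent, so neither can profitably deviate.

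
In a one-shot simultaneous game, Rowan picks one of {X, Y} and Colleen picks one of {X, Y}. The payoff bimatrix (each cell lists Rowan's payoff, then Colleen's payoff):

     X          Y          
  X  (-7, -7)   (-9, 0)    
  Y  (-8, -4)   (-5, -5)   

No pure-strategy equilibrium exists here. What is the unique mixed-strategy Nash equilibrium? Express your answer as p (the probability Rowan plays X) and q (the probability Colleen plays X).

Colleen's indifference between X and Y determines Rowan's mixing probability p:
  Colleen's payoff to X: p·(-7) + (1−p)·(-4) = -3p - 4
  Colleen's payoff to Y: p·0 + (1−p)·(-5) = 5p - 5
  -3p - 4 = 5p - 5  ⇒  -8p = -1  ⇒  p = 1/8.
For Rowan to be willing to mix, Rowan must be indifferent between X and Y, which pins down Colleen's mix.
  Rowan's payoff to X: q·(-7) + (1−q)·(-9) = 2q - 9
  Rowan's payoff to Y: q·(-8) + (1−q)·(-5) = -3q - 5
  2q - 9 = -3q - 5  ⇒  5q = 4  ⇒  q = 4/5.

p = 1/8, q = 4/5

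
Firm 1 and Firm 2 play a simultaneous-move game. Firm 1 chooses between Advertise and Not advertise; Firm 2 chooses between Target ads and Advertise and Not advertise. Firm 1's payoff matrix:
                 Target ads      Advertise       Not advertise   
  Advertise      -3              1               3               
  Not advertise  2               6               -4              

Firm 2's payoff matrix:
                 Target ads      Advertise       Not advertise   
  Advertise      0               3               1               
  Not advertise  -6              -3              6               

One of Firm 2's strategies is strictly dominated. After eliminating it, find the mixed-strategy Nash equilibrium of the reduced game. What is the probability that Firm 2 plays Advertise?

Firm 2's strategy Target ads is strictly dominated by Advertise: 3 > 0 and -3 > -6. Eliminate Target ads.
For Firm 1 to be willing to mix, Firm 1 must be indifferent between Advertise and Not advertise, which pins down Firm 2's mix.
  Firm 1's expected payoff from Advertise: q·1 + (1−q)·3 = -2q + 3
  Firm 1's expected payoff from Not advertise: q·6 + (1−q)·(-4) = 10q - 4
  -2q + 3 = 10q - 4  ⇒  -12q = -7  ⇒  q = 7/12.

q = 7/12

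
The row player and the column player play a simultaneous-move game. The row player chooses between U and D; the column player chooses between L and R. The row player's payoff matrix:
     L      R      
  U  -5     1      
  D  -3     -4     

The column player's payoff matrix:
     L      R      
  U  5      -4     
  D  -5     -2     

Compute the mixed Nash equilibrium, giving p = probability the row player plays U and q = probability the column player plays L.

The row player's mix must leave the column player indifferent between L and R.
  the column player's payoff to L: p·5 + (1−p)·(-5) = 10p - 5
  the column player's payoff to R: p·(-4) + (1−p)·(-2) = -2p - 2
  10p - 5 = -2p - 2  ⇒  12p = 3  ⇒  p = 1/4.
The column player's mix must leave the row player indifferent between U and D.
  the row player's payoff from U: q·(-5) + (1−q)·1 = -6q + 1
  the row player's payoff from D: q·(-3) + (1−q)·(-4) = q - 4
  -6q + 1 = q - 4  ⇒  -7q = -5  ⇒  q = 5/7.

p = 1/4, q = 5/7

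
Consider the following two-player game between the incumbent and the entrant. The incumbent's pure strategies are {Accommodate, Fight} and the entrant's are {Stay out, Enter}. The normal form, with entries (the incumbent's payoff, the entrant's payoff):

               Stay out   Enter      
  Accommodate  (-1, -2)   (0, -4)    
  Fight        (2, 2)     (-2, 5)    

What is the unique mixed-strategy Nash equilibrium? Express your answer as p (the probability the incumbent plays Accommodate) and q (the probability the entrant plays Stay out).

p = 3/5, q = 2/5

The entrant's indifference between Stay out and Enter determines the incumbent's mixing probability p:
  the entrant's expected payoff from Stay out: p·(-2) + (1−p)·2 = -4p + 2
  the entrant's expected payoff from Enter: p·(-4) + (1−p)·5 = -9p + 5
  -4p + 2 = -9p + 5  ⇒  5p = 3  ⇒  p = 3/5.
The incumbent's indifference between Accommodate and Fight determines the entrant's mixing probability q:
  the incumbent's payoff from Accommodate: q·(-1) + (1−q)·0 = -q
  the incumbent's payoff from Fight: q·2 + (1−q)·(-2) = 4q - 2
  -q = 4q - 2  ⇒  -5q = -2  ⇒  q = 2/5.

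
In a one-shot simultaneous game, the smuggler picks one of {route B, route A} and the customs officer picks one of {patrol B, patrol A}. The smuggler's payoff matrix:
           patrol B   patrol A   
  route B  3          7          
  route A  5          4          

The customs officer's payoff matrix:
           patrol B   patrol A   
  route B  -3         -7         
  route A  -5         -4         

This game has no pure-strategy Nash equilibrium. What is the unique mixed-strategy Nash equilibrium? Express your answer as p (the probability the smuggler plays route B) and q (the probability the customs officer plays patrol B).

The customs officer's indifference between patrol B and patrol A determines the smuggler's mixing probability p:
  the customs officer's payoff to patrol B: p·(-3) + (1−p)·(-5) = 2p - 5
  the customs officer's payoff to patrol A: p·(-7) + (1−p)·(-4) = -3p - 4
  2p - 5 = -3p - 4  ⇒  5p = 1  ⇒  p = 1/5.
The smuggler's indifference between route B and route A determines the customs officer's mixing probability q:
  the smuggler's expected payoff from route B: q·3 + (1−q)·7 = -4q + 7
  the smuggler's expected payoff from route A: q·5 + (1−q)·4 = q + 4
  -4q + 7 = q + 4  ⇒  -5q = -3  ⇒  q = 3/5.

p = 1/5, q = 3/5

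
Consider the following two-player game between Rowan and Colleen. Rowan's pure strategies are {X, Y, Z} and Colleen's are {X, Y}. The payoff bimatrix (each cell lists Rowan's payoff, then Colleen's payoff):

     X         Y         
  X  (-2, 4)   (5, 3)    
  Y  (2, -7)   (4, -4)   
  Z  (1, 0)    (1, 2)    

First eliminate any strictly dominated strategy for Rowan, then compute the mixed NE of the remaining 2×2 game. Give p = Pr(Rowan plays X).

Rowan's strategy Z is strictly dominated by Y: 2 > 1 and 4 > 1. Eliminate Z.
For Colleen to be willing to mix, Colleen must be indifferent between X and Y, which pins down Rowan's mix.
  Colleen's expected payoff from X: p·4 + (1−p)·(-7) = 11p - 7
  Colleen's expected payoff from Y: p·3 + (1−p)·(-4) = 7p - 4
  11p - 7 = 7p - 4  ⇒  4p = 3  ⇒  p = 3/4.

p = 3/4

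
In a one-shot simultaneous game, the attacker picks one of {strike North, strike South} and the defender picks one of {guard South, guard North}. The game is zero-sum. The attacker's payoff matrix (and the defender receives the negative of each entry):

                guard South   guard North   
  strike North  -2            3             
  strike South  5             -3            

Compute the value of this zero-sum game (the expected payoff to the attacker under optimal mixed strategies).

Set the attacker's expected payoff from strike North equal to that from strike South:
  the attacker's payoff from strike North: q·(-2) + (1−q)·3 = -5q + 3
  the attacker's payoff from strike South: q·5 + (1−q)·(-3) = 8q - 3
  -5q + 3 = 8q - 3  ⇒  -13q = -6  ⇒  q = 6/13.
The value is the attacker's expected payoff against this mix (using strike North): (6/13)·(-2) + (7/13)·3 = 9/13.

v = 9/13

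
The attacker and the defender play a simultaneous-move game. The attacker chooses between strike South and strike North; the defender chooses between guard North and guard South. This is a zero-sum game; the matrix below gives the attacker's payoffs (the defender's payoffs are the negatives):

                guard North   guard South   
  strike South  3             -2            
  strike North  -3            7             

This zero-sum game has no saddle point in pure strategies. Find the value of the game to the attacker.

v = 1

Set the attacker's expected payoff from strike South equal to that from strike North:
  the attacker's payoff from strike South: q·3 + (1−q)·(-2) = 5q - 2
  the attacker's payoff from strike North: q·(-3) + (1−q)·7 = -10q + 7
  5q - 2 = -10q + 7  ⇒  15q = 9  ⇒  q = 3/5.
The value is the attacker's expected payoff against this mix (using strike South): (3/5)·3 + (2/5)·(-2) = 1.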